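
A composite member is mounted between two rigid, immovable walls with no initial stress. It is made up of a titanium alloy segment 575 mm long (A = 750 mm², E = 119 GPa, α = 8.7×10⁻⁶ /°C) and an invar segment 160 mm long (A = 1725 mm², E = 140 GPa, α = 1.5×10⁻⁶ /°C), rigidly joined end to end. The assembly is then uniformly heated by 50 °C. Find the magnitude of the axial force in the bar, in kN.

If the supports were absent, the total length change would be Σ αᵢΔT Lᵢ = 8.7×10⁻⁶×50×575 + 1.5×10⁻⁶×50×160 = 0.2621 mm.
The rigid supports impose zero overall length change; the single axial force P common to all segments must satisfy P Σ Lᵢ/(AᵢEᵢ) = δ_free.
The series flexibility is Σ Lᵢ/(AᵢEᵢ) = 575/(750×119×10³) + 160/(1725×140×10³) = 7.105×10⁻⁶ mm/N.
P = 0.2621 / 7.105×10⁻⁶ = 36890 N = 36.89 kN, compressive.

P ≈ 36.9 kN (compressive)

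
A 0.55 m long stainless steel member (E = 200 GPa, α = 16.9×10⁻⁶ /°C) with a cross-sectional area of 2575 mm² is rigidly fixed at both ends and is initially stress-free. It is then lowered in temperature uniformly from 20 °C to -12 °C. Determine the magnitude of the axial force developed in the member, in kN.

The ends cannot move, so σ = EαΔT = 200×10³ × 16.9×10⁻⁶ × 32 = 108.2 MPa.
Axial force P = σA = 108.2 × 2575 = 278500 N = 278.5 kN, tensile.

P ≈ 279 kN (tensile)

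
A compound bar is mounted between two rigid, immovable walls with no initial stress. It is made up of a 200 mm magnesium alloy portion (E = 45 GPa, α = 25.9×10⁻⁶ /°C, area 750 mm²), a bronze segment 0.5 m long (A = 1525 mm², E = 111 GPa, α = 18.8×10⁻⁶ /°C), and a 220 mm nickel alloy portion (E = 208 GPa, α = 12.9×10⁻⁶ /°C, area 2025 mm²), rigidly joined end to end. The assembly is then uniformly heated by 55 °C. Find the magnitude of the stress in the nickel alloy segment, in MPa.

σ ≈ 50.3 MPa (compressive)

With the walls removed the bar would change length by δ_free = Σ αᵢΔT Lᵢ = 25.9×10⁻⁶×55×200 + 18.8×10⁻⁶×55×500 + 12.9×10⁻⁶×55×220 = 0.958 mm.
Since the ends are fixed, an axial force P builds up, equal in every segment, with P · Σ Lᵢ/(AᵢEᵢ) = δ_free.
Σ Lᵢ/(AᵢEᵢ) = 200/(750×45×10³) + 500/(1525×111×10³) + 220/(2025×208×10³) = 9.402×10⁻⁶ mm/N.
Hence P = δ_free / Σ(L/AE) = 0.958/9.402×10⁻⁶ = 101.9 kN (compressive).
σ_{nickel alloy} = P / A = 101900 / 2025 = 50.32 MPa.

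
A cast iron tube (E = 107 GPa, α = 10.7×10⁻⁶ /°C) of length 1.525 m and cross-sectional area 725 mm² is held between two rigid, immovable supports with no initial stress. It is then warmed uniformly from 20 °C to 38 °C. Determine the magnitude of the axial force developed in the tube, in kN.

P ≈ 14.9 kN (compressive)

Full restraint means ε = 0, so the stress is σ = EαΔT = 107×10³ × 10.7×10⁻⁶ × 18 = 20.61 MPa.
P = AEαΔT = 725 × 107×10³ × 10.7×10⁻⁶ × 18 = 14.94 kN (compressive).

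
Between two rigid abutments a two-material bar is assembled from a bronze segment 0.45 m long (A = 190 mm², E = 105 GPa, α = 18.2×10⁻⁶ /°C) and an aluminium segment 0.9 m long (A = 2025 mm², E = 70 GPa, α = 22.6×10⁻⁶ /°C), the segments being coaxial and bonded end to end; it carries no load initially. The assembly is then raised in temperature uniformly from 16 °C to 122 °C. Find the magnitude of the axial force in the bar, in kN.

P ≈ 105 kN (compressive)

If the supports were absent, the total length change would be Σ αᵢΔT Lᵢ = 18.2×10⁻⁶×106×450 + 22.6×10⁻⁶×106×900 = 3.024 mm.
Since the ends are fixed, an axial force P builds up, equal in every segment, with P · Σ Lᵢ/(AᵢEᵢ) = δ_free.
Σ Lᵢ/(AᵢEᵢ) = 450/(190×105×10³) + 900/(2025×70×10³) = 2.891×10⁻⁵ mm/N.
Hence P = δ_free / Σ(L/AE) = 3.024/2.891×10⁻⁵ = 104.6 kN (compressive).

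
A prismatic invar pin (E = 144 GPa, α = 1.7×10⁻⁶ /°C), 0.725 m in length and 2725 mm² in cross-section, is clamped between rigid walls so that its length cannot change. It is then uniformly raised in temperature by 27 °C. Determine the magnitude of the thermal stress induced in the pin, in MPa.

σ ≈ 6.61 MPa (compressive)

Because both ends are immovable the net strain is zero, and the suppressed thermal strain is αΔT = 1.7×10⁻⁶ × 27 = 45.9×10⁻⁶.
Hence σ = E·αΔT = 144×10³ × 45.9×10⁻⁶ = 6.61 MPa, compressive.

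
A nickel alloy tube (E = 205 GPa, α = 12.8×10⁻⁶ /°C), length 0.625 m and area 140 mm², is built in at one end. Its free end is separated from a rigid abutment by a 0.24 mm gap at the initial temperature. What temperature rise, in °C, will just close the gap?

ΔT ≈ 30 °C

Contact occurs when the free expansion equals the gap: αΔT L = 0.24 mm.
ΔT = 0.24 / (12.8×10⁻⁶ × 625) = 30 °C.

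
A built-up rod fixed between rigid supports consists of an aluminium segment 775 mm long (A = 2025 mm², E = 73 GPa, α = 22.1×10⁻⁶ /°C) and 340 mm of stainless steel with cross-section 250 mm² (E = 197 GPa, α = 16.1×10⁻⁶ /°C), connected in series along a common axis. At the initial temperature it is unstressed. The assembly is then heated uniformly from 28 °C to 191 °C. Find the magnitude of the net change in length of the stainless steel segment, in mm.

|ΔL| ≈ 1.2 mm

If the supports were absent, the total length change would be Σ αᵢΔT Lᵢ = 22.1×10⁻⁶×163×775 + 16.1×10⁻⁶×163×340 = 3.684 mm.
Since the ends are fixed, an axial force P builds up, equal in every segment, with P · Σ Lᵢ/(AᵢEᵢ) = δ_free.
The series flexibility is Σ Lᵢ/(AᵢEᵢ) = 775/(2025×73×10³) + 340/(250×197×10³) = 1.215×10⁻⁵ mm/N.
So P = 3.684 / 1.215×10⁻⁵ = 303.3 kN, compressive.
For the stainless steel segment, free thermal change = 16.1×10⁻⁶×163×340 = 0.8923 mm and elastic change from P = 303300×340/(250×197×10³) = 2.094 mm; these oppose, so the net change is 1.2 mm (segment shortens).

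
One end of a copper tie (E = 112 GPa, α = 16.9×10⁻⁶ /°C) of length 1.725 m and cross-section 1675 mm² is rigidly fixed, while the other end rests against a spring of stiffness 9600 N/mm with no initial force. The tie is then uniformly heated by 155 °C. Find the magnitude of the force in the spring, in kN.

The unrestrained thermal change is αΔT L = 16.9×10⁻⁶ × 155 × 1725 = 4.519 mm.
Let P be the compressive force at the spring. The tie shortens elastically by PL/(AE) and the spring compresses by P/k; together these equal δ_free.
P [ L/(AE) + 1/k ] = δ_free → P [ 1725/(1675×112×10³) + 1/(9600) ] = 4.519.
P = 4.519 / 0.0001134 = 39860 N.

P ≈ 39.9 kN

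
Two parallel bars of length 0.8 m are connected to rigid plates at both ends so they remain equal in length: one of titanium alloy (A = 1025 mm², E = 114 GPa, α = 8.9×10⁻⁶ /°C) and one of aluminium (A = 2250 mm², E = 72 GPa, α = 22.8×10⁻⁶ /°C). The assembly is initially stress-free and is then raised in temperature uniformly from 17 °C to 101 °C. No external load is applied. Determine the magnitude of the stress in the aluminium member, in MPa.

Both members must finish at the same length. With the larger α, the aluminium tends to over-expand; the plates restrain it, putting the aluminium in compression and the titanium alloy in tension. With no external load the two internal forces are equal and opposite, magnitude P.
Compatibility of the two members (thermal + elastic change equal): (α₁ − α₂)ΔT = P·[1/(A₁E₁) + 1/(A₂E₂)].
|α₁ − α₂|·ΔT = 13.9×10⁻⁶ × 84 = 0.001168.
1/(A₁E₁) + 1/(A₂E₂) = 1/(1025×114×10³) + 1/(2250×72×10³) = 1.473×10⁻⁸ N⁻¹.
So P = 0.001168 / 1.473×10⁻⁸ = 79.26 kN.
σ_{aluminium} = P/A₂ = 79260/2250 = 35.23 MPa, compressive.

σ ≈ 35.2 MPa (compressive)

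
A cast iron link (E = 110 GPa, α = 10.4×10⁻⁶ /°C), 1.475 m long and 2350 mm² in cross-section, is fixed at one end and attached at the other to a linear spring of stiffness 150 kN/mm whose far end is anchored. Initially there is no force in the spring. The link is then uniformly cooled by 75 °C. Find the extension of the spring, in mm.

δ ≈ 0.62 mm

The unrestrained thermal change is αΔT L = 10.4×10⁻⁶ × 75 × 1475 = 1.151 mm.
With a force P in the spring, the elastic change of the link is PL/(AE) and that of the spring is P/k; compatibility requires their sum to equal δ_free.
P [ L/(AE) + 1/k ] = δ_free → P [ 1475/(2350×110×10³) + 1/(150×10³) ] = 1.151.
P = 1.151 / 1.237×10⁻⁵ = 92990 N.
Spring extension = P/k = 92990/(150×10³) = 0.6199 mm.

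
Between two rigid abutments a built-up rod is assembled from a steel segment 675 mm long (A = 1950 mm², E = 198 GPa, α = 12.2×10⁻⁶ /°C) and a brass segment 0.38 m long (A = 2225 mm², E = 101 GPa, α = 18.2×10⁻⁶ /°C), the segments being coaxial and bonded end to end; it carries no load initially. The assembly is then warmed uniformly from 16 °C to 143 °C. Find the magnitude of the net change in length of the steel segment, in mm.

|ΔL| ≈ 0.0677 mm

If the supports were absent, the total length change would be Σ αᵢΔT Lᵢ = 12.2×10⁻⁶×127×675 + 18.2×10⁻⁶×127×380 = 1.924 mm.
Since the ends are fixed, an axial force P builds up, equal in every segment, with P · Σ Lᵢ/(AᵢEᵢ) = δ_free.
Σ Lᵢ/(AᵢEᵢ) = 675/(1950×198×10³) + 380/(2225×101×10³) = 3.439×10⁻⁶ mm/N.
So P = 1.924 / 3.439×10⁻⁶ = 559.5 kN, compressive.
For the steel segment, free thermal change = 12.2×10⁻⁶×127×675 = 1.046 mm and elastic change from P = 559500×675/(1950×198×10³) = 0.9781 mm; these oppose, so the net change is 0.0677 mm (segment lengthens).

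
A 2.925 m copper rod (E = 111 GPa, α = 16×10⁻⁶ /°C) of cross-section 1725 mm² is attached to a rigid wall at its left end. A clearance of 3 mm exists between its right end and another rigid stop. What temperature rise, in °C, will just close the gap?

The gap closes when αΔT L = 3 mm, since the rod is still unstressed at that instant.
So ΔT = g/(αL) = 3/(16×10⁻⁶ × 2925) = 64.1 °C.

ΔT ≈ 64.1 °C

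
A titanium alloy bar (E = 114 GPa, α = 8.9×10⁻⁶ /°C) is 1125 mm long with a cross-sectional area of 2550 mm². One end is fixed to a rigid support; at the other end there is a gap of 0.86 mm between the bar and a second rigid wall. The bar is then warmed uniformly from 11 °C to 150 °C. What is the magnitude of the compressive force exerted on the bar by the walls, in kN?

P ≈ 137 kN

If the wall were absent the bar would grow by αΔT L = 8.9×10⁻⁶ × 139 × 1125 = 1.392 mm.
This exceeds the 0.86 mm gap, so the wall pushes back. The portion of expansion that must be recovered elastically is δ_free − gap = 1.392 − 0.86 = 0.5317 mm.
So σ = E(δ_free − g)/L = 114×10³ × 0.5317/1125 = 53.88 MPa.
P = σA = 53.88 × 2550 = 137.4 kN.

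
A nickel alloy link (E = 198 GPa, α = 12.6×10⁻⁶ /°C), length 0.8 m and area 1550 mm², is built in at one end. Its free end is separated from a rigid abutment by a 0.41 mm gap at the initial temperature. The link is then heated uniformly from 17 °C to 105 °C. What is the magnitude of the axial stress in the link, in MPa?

σ ≈ 118 MPa (compressive)

If the wall were absent the link would grow by αΔT L = 12.6×10⁻⁶ × 88 × 800 = 0.887 mm.
This exceeds the 0.41 mm gap, so the wall pushes back. The portion of expansion that must be recovered elastically is δ_free − gap = 0.887 − 0.41 = 0.477 mm.
So σ = E(δ_free − g)/L = 198×10³ × 0.477/800 = 118.1 MPa.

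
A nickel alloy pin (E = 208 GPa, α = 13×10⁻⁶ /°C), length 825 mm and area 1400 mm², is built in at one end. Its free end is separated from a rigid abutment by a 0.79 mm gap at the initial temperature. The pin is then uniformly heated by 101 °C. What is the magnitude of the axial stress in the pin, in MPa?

σ ≈ 73.9 MPa (compressive)

If the wall were absent the pin would grow by αΔT L = 13×10⁻⁶ × 101 × 825 = 1.083 mm.
The gap closes (δ_free > 0.79 mm) and the wall then resists a further 1.083 − 0.79 = 0.2932 mm of expansion.
So σ = E(δ_free − g)/L = 208×10³ × 0.2932/825 = 73.93 MPa.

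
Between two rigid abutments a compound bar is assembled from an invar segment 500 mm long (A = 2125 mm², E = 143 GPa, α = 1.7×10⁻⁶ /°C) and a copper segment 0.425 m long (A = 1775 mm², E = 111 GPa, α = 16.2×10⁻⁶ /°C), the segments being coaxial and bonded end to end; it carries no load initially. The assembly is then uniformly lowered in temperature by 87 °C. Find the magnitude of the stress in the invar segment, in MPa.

If the supports were absent, the total length change would be Σ αᵢΔT Lᵢ = 1.7×10⁻⁶×87×500 + 16.2×10⁻⁶×87×425 = 0.6729 mm.
Since the ends are fixed, an axial force P builds up, equal in every segment, with P · Σ Lᵢ/(AᵢEᵢ) = δ_free.
The series flexibility is Σ Lᵢ/(AᵢEᵢ) = 500/(2125×143×10³) + 425/(1775×111×10³) = 3.803×10⁻⁶ mm/N.
P = 0.6729 / 3.803×10⁻⁶ = 177000 N = 177 kN, tensile.
σ_{invar} = P / A = 177000 / 2125 = 83.28 MPa.

σ ≈ 83.3 MPa (tensile)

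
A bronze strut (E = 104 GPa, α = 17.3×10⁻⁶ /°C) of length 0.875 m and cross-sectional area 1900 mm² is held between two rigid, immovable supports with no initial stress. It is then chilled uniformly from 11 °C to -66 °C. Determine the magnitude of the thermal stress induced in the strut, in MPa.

The supports are rigid, so the total axial strain is zero. The restrained thermal strain is ε = αΔT = 17.3×10⁻⁶ × 77 = 1332.1×10⁻⁶.
Hence σ = E·αΔT = 104×10³ × 1332.1×10⁻⁶ = 138.5 MPa, tensile.

σ ≈ 139 MPa (tensile)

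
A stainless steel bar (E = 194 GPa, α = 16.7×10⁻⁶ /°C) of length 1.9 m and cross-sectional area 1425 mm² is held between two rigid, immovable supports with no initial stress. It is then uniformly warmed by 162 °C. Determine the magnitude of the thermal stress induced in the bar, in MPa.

With length fixed, the mechanical strain must cancel the thermal strain αΔT = 16.7×10⁻⁶ × 162 = 2705.4×10⁻⁶.
Hence σ = E·αΔT = 194×10³ × 2705.4×10⁻⁶ = 524.8 MPa, compressive.

σ ≈ 525 MPa (compressive)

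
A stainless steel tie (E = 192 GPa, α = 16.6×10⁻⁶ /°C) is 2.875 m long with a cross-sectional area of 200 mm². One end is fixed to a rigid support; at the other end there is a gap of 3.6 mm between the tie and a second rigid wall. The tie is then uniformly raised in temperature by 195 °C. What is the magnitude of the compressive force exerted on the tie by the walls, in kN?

Free thermal elongation = αΔT L = 16.6×10⁻⁶ × 195 × 2875 = 9.306 mm.
The gap closes (δ_free > 3.6 mm) and the wall then resists a further 9.306 − 3.6 = 5.706 mm of expansion.
That suppressed elongation corresponds to σ = E·Δ/L = 192×10³ × 5.706/2875 = 381.1 MPa.
Force on the wall = σA = 381.1 × 200 mm² = 76.22 kN.

P ≈ 76.2 kN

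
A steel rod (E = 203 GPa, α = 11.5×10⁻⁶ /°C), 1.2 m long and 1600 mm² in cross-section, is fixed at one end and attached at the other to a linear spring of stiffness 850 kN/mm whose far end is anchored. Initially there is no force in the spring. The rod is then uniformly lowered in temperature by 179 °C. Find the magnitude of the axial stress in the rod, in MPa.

Free thermal contraction: δ_free = αΔT L = 11.5×10⁻⁶ × 179 × 1200 = 2.47 mm.
With a force P in the spring, the elastic change of the rod is PL/(AE) and that of the spring is P/k; compatibility requires their sum to equal δ_free.
So P = δ_free / [L/(AE) + 1/k] = 2.47 / [ 1200/(1600×203×10³) + 1/(850×10³) ].
P = 2.47 / 4.871×10⁻⁶ = 507100 N.
σ = P/A = 507100/1600 = 316.9 MPa.

σ ≈ 317 MPa (tensile)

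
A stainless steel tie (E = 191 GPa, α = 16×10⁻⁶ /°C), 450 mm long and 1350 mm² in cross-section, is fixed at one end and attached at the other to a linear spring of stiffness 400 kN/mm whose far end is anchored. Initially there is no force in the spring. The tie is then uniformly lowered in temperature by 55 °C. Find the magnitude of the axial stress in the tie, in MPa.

The unrestrained thermal change is αΔT L = 16×10⁻⁶ × 55 × 450 = 0.396 mm.
With a force P in the spring, the elastic change of the tie is PL/(AE) and that of the spring is P/k; compatibility requires their sum to equal δ_free.
P [ L/(AE) + 1/k ] = δ_free → P [ 450/(1350×191×10³) + 1/(400×10³) ] = 0.396.
P = 0.396 / 4.245×10⁻⁶ = 93280 N.
σ = P/A = 93280/1350 = 69.1 MPa.

σ ≈ 69.1 MPa (tensile)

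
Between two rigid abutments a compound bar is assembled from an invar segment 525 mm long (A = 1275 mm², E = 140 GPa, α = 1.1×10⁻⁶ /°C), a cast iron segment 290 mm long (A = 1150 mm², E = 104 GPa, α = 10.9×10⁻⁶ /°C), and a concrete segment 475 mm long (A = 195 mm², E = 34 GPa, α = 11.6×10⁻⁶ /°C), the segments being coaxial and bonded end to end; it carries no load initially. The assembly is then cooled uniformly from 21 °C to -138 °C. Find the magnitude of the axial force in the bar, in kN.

P ≈ 19.1 kN (tensile)

If the supports were absent, the total length change would be Σ αᵢΔT Lᵢ = 1.1×10⁻⁶×159×525 + 10.9×10⁻⁶×159×290 + 11.6×10⁻⁶×159×475 = 1.471 mm.
The rigid supports impose zero overall length change; the single axial force P common to all segments must satisfy P Σ Lᵢ/(AᵢEᵢ) = δ_free.
The series flexibility is Σ Lᵢ/(AᵢEᵢ) = 525/(1275×140×10³) + 290/(1150×104×10³) + 475/(195×34×10³) = 7.701×10⁻⁵ mm/N.
P = 1.471 / 7.701×10⁻⁵ = 19100 N = 19.1 kN, tensile.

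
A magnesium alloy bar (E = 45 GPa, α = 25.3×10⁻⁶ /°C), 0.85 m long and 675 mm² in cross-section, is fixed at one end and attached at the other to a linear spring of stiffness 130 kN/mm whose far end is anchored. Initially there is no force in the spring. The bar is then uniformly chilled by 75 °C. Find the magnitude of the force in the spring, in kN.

If the spring were absent the bar would shorten by αΔT L = 25.3×10⁻⁶ × 75 × 850 = 1.613 mm.
With a force P in the spring, the elastic change of the bar is PL/(AE) and that of the spring is P/k; compatibility requires their sum to equal δ_free.
So P = δ_free / [L/(AE) + 1/k] = 1.613 / [ 850/(675×45×10³) + 1/(130×10³) ].
P = 1.613 / 3.568×10⁻⁵ = 45210 N.

P ≈ 45.2 kN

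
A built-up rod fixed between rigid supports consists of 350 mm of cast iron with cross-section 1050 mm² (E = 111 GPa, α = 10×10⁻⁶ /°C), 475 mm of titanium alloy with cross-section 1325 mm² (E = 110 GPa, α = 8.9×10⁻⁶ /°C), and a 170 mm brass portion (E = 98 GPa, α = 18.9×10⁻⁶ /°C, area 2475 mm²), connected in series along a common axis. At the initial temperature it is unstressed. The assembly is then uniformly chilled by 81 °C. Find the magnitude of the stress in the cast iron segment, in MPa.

With the walls removed the bar would change length by δ_free = Σ αᵢΔT Lᵢ = 10×10⁻⁶×81×350 + 8.9×10⁻⁶×81×475 + 18.9×10⁻⁶×81×170 = 0.8862 mm.
Since the ends are fixed, an axial force P builds up, equal in every segment, with P · Σ Lᵢ/(AᵢEᵢ) = δ_free.
Σ Lᵢ/(AᵢEᵢ) = 350/(1050×111×10³) + 475/(1325×110×10³) + 170/(2475×98×10³) = 6.963×10⁻⁶ mm/N.
Hence P = δ_free / Σ(L/AE) = 0.8862/6.963×10⁻⁶ = 127.3 kN (tensile).
σ_{cast iron} = P / A = 127300 / 1050 = 121.2 MPa.

σ ≈ 121 MPa (tensile)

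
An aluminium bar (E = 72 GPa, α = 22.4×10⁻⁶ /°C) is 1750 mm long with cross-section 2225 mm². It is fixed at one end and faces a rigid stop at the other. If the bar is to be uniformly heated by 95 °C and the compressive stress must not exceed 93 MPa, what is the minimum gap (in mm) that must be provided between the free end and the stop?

g ≈ 1.46 mm

Free expansion if unrestrained: δ_free = αΔT L = 22.4×10⁻⁶ × 95 × 1750 = 3.724 mm.
A stress of 93 MPa corresponds to the wall pushing the bar back by σL/E = 93×1750/(72×10³) = 2.26 mm.
So the gap has to take up the difference, g_min = δ_free − σL/E = 3.724 − 2.26 = 1.464 mm.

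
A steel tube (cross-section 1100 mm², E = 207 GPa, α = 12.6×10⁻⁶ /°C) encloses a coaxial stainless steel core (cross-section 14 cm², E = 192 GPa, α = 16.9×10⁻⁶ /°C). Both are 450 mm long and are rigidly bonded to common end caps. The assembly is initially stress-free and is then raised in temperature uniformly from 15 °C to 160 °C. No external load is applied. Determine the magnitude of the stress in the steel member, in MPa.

Equilibrium of a rigid end plate with no external load gives equal and opposite internal forces ±P in the two members. Since α_{stainless steel} > α_{steel}, heating drives the stainless steel into compression and the steel into tension.
Compatibility of the two members (thermal + elastic change equal): (α₁ − α₂)ΔT = P·[1/(A₁E₁) + 1/(A₂E₂)].
|α₁ − α₂|·ΔT = 4.3×10⁻⁶ × 145 = 0.0006235.
1/(A₁E₁) + 1/(A₂E₂) = 1/(1100×207×10³) + 1/(1400×192×10³) = 8.112×10⁻⁹ N⁻¹.
So P = 0.0006235 / 8.112×10⁻⁹ = 76.86 kN.
σ_{steel} = P/A₁ = 76860/1100 = 69.87 MPa, tensile.

σ ≈ 69.9 MPa (tensile)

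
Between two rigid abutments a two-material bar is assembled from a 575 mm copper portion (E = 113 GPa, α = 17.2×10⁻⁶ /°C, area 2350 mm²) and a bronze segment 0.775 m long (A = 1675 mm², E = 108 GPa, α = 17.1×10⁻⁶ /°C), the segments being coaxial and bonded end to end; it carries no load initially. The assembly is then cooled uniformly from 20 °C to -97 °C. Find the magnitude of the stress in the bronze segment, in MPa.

σ ≈ 251 MPa (tensile)

Free thermal contraction of the whole bar: Σ αᵢΔT Lᵢ = 17.2×10⁻⁶×117×575 + 17.1×10⁻⁶×117×775 = 2.708 mm.
The rigid supports impose zero overall length change; the single axial force P common to all segments must satisfy P Σ Lᵢ/(AᵢEᵢ) = δ_free.
The series flexibility is Σ Lᵢ/(AᵢEᵢ) = 575/(2350×113×10³) + 775/(1675×108×10³) = 6.449×10⁻⁶ mm/N.
So P = 2.708 / 6.449×10⁻⁶ = 419.8 kN, tensile.
σ_{bronze} = P / A = 419800 / 1675 = 250.6 MPa.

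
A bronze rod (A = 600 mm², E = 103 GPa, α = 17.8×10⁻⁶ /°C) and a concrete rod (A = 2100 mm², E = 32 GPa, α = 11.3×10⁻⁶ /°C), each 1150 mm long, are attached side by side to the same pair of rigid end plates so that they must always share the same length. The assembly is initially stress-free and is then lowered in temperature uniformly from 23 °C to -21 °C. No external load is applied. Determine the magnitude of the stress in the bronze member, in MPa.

σ ≈ 15.3 MPa (tensile)

Both members must finish at the same length. With the larger α, the bronze tends to over-contract; the plates restrain it, putting the bronze in tension and the concrete in compression. With no external load the two internal forces are equal and opposite, magnitude P.
Equating the net (thermal + elastic) strains gives |α₁ − α₂|·ΔT = P·[1/(A₁E₁) + 1/(A₂E₂)].
|α₁ − α₂|·ΔT = 6.5×10⁻⁶ × 44 = 0.000286.
1/(A₁E₁) + 1/(A₂E₂) = 1/(600×103×10³) + 1/(2100×32×10³) = 3.106×10⁻⁸ N⁻¹.
So P = 0.000286 / 3.106×10⁻⁸ = 9.207 kN.
σ_{bronze} = P/A₁ = 9207/600 = 15.35 MPa, tensile.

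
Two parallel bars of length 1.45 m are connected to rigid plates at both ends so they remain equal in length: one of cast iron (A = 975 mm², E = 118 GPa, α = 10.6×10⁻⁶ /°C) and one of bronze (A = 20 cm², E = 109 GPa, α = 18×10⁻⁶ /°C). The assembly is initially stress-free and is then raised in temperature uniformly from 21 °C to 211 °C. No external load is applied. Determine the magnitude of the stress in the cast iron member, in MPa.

Equilibrium of a rigid end plate with no external load gives equal and opposite internal forces ±P in the two members. Since α_{bronze} > α_{cast iron}, heating drives the bronze into compression and the cast iron into tension.
Compatibility of the two members (thermal + elastic change equal): (α₁ − α₂)ΔT = P·[1/(A₁E₁) + 1/(A₂E₂)].
|α₁ − α₂|·ΔT = 7.4×10⁻⁶ × 190 = 0.001406.
1/(A₁E₁) + 1/(A₂E₂) = 1/(975×118×10³) + 1/(2000×109×10³) = 1.328×10⁻⁸ N⁻¹.
So P = 0.001406 / 1.328×10⁻⁸ = 105.9 kN.
σ_{cast iron} = P/A₁ = 105900/975 = 108.6 MPa, tensile.

σ ≈ 109 MPa (tensile)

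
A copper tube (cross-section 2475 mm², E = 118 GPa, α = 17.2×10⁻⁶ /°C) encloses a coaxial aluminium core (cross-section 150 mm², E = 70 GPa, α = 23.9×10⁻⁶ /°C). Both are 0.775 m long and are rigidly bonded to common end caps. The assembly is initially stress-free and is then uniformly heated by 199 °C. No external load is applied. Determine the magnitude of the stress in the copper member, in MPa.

Both members must finish at the same length. With the larger α, the aluminium tends to over-expand; the plates restrain it, putting the aluminium in compression and the copper in tension. With no external load the two internal forces are equal and opposite, magnitude P.
Setting the final lengths equal and cancelling L: (α₁ − α₂)ΔT = P/(A₁E₁) + P/(A₂E₂).
|α₁ − α₂|·ΔT = 6.7×10⁻⁶ × 199 = 0.001333.
1/(A₁E₁) + 1/(A₂E₂) = 1/(2475×118×10³) + 1/(150×70×10³) = 9.866×10⁻⁸ N⁻¹.
So P = 0.001333 / 9.866×10⁻⁸ = 13.51 kN.
σ_{copper} = P/A₁ = 13510/2475 = 5.46 MPa, tensile.

σ ≈ 5.46 MPa (tensile)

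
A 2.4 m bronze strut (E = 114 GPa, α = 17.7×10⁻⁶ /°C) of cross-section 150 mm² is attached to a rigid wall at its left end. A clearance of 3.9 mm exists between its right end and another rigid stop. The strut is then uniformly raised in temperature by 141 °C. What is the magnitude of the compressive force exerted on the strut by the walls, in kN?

Free thermal elongation = αΔT L = 17.7×10⁻⁶ × 141 × 2400 = 5.99 mm.
This exceeds the 3.9 mm gap, so the wall pushes back. The portion of expansion that must be recovered elastically is δ_free − gap = 5.99 − 3.9 = 2.09 mm.
Compatibility: PL/(AE) = 2.09 mm, so σ = P/A = E × (2.09/2400) = 99.26 MPa.
Force on the wall = σA = 99.26 × 150 mm² = 14.89 kN.

P ≈ 14.9 kN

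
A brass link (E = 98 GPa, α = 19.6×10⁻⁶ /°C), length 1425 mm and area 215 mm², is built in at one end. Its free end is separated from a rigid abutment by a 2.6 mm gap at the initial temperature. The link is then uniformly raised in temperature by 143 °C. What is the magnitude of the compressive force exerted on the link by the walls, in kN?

P ≈ 20.6 kN

Unrestrained expansion: δ_free = αΔT L = 19.6×10⁻⁶ × 143 × 1425 = 3.994 mm.
The gap closes (δ_free > 2.6 mm) and the wall then resists a further 3.994 − 2.6 = 1.394 mm of expansion.
That suppressed elongation corresponds to σ = E·Δ/L = 98×10³ × 1.394/1425 = 95.87 MPa.
P = σA = 95.87 × 215 = 20.61 kN.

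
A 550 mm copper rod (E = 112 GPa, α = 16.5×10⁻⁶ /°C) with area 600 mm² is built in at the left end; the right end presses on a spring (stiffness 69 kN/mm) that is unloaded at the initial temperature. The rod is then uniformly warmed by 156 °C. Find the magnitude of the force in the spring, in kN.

If the spring were absent the rod would lengthen by αΔT L = 16.5×10⁻⁶ × 156 × 550 = 1.416 mm.
With a force P in the spring, the elastic change of the rod is PL/(AE) and that of the spring is P/k; compatibility requires their sum to equal δ_free.
P [ L/(AE) + 1/k ] = δ_free → P [ 550/(600×112×10³) + 1/(69×10³) ] = 1.416.
P = 1.416 / 2.268×10⁻⁵ = 62430 N.

P ≈ 62.4 kN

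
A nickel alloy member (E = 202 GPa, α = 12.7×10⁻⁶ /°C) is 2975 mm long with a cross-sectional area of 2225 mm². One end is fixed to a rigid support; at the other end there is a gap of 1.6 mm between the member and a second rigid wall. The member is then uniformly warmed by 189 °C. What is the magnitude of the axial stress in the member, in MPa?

If the wall were absent the member would grow by αΔT L = 12.7×10⁻⁶ × 189 × 2975 = 7.141 mm.
This exceeds the 1.6 mm gap, so the wall pushes back. The portion of expansion that must be recovered elastically is δ_free − gap = 7.141 − 1.6 = 5.541 mm.
So σ = E(δ_free − g)/L = 202×10³ × 5.541/2975 = 376.2 MPa.

σ ≈ 376 MPa (compressive)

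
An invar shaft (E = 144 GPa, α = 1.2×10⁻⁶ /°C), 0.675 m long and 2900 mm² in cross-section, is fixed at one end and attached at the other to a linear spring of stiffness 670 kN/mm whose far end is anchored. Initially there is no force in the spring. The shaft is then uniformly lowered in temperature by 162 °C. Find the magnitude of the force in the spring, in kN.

P ≈ 42.2 kN

The unrestrained thermal change is αΔT L = 1.2×10⁻⁶ × 162 × 675 = 0.1312 mm.
Let P be the tensile force in the spring. The shaft extends elastically by PL/(AE) and the spring stretches by P/k; together these equal δ_free.
P [ L/(AE) + 1/k ] = δ_free → P [ 675/(2900×144×10³) + 1/(670×10³) ] = 0.1312.
P = 0.1312 / 3.109×10⁻⁶ = 42210 N.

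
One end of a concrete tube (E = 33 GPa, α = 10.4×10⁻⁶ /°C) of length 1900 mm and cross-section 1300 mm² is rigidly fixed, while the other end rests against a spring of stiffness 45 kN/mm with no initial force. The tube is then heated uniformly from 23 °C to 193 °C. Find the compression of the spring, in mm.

Free thermal expansion: δ_free = αΔT L = 10.4×10⁻⁶ × 170 × 1900 = 3.359 mm.
With a force P in the spring, the elastic change of the tube is PL/(AE) and that of the spring is P/k; compatibility requires their sum to equal δ_free.
So P = δ_free / [L/(AE) + 1/k] = 3.359 / [ 1900/(1300×33×10³) + 1/(45×10³) ].
P = 3.359 / 6.651×10⁻⁵ = 50510 N.
Spring compression = P/k = 50510/(45×10³) = 1.122 mm.

δ ≈ 1.12 mm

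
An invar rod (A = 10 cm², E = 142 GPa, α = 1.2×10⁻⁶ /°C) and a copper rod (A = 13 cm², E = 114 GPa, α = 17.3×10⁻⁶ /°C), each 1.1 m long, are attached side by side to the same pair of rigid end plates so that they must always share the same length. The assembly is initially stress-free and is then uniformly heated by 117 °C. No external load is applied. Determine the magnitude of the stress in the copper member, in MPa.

σ ≈ 105 MPa (compressive)

Both members must finish at the same length. With the larger α, the copper tends to over-expand; the plates restrain it, putting the copper in compression and the invar in tension. With no external load the two internal forces are equal and opposite, magnitude P.
Setting the final lengths equal and cancelling L: (α₁ − α₂)ΔT = P/(A₁E₁) + P/(A₂E₂).
|α₁ − α₂|·ΔT = 16.1×10⁻⁶ × 117 = 0.001884.
1/(A₁E₁) + 1/(A₂E₂) = 1/(1000×142×10³) + 1/(1300×114×10³) = 1.379×10⁻⁸ N⁻¹.
So P = 0.001884 / 1.379×10⁻⁸ = 136.6 kN.
σ_{copper} = P/A₂ = 136600/1300 = 105.1 MPa, compressive.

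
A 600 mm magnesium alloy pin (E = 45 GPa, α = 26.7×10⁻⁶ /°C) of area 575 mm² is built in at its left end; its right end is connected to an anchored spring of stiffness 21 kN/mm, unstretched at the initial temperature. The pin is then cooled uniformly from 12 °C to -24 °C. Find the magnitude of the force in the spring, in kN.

Free thermal contraction: δ_free = αΔT L = 26.7×10⁻⁶ × 36 × 600 = 0.5767 mm.
Let P be the tensile force in the spring. The pin extends elastically by PL/(AE) and the spring stretches by P/k; together these equal δ_free.
So P = δ_free / [L/(AE) + 1/k] = 0.5767 / [ 600/(575×45×10³) + 1/(21×10³) ].
P = 0.5767 / 7.081×10⁻⁵ = 8145 N.

P ≈ 8.14 kN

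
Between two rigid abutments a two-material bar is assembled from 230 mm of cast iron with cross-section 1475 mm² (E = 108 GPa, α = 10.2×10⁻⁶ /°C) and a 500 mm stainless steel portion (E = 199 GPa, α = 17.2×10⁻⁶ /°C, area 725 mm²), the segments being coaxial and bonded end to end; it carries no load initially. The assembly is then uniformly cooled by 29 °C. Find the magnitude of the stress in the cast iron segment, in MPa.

Free thermal contraction of the whole bar: Σ αᵢΔT Lᵢ = 10.2×10⁻⁶×29×230 + 17.2×10⁻⁶×29×500 = 0.3174 mm.
Since the ends are fixed, an axial force P builds up, equal in every segment, with P · Σ Lᵢ/(AᵢEᵢ) = δ_free.
Σ Lᵢ/(AᵢEᵢ) = 230/(1475×108×10³) + 500/(725×199×10³) = 4.909×10⁻⁶ mm/N.
P = 0.3174 / 4.909×10⁻⁶ = 64660 N = 64.66 kN, tensile.
σ_{cast iron} = P / A = 64660 / 1475 = 43.84 MPa.

σ ≈ 43.8 MPa (tensile)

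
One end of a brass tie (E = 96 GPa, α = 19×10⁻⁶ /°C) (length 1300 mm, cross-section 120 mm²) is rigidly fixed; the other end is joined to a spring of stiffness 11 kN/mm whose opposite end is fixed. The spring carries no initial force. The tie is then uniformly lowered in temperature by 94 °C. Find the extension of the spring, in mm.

δ ≈ 1.04 mm

The unrestrained thermal change is αΔT L = 19×10⁻⁶ × 94 × 1300 = 2.322 mm.
Let P be the tensile force in the spring. The tie extends elastically by PL/(AE) and the spring stretches by P/k; together these equal δ_free.
So P = δ_free / [L/(AE) + 1/k] = 2.322 / [ 1300/(120×96×10³) + 1/(11×10³) ].
P = 2.322 / 0.0002038 = 11390 N.
Spring extension = P/k = 11390/(11×10³) = 1.036 mm.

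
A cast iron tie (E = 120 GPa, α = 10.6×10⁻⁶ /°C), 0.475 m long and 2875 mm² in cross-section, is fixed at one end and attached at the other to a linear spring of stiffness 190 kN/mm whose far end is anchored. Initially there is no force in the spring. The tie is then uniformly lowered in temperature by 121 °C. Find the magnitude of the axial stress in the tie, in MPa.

Free thermal contraction: δ_free = αΔT L = 10.6×10⁻⁶ × 121 × 475 = 0.6092 mm.
With a force P in the spring, the elastic change of the tie is PL/(AE) and that of the spring is P/k; compatibility requires their sum to equal δ_free.
So P = δ_free / [L/(AE) + 1/k] = 0.6092 / [ 475/(2875×120×10³) + 1/(190×10³) ].
P = 0.6092 / 6.64×10⁻⁶ = 91750 N.
σ = P/A = 91750/2875 = 31.91 MPa.

σ ≈ 31.9 MPa (tensile)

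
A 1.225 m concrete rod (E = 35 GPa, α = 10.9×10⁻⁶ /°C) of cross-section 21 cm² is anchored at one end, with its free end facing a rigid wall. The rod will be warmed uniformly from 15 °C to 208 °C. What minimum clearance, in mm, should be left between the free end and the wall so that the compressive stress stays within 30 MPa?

g ≈ 1.53 mm

Free expansion if unrestrained: δ_free = αΔT L = 10.9×10⁻⁶ × 193 × 1225 = 2.577 mm.
At the allowable stress the elastic shortening the wall may impose is σL/E = 30 × 1225 / (35×10³) = 1.05 mm.
So the gap has to take up the difference, g_min = δ_free − σL/E = 2.577 − 1.05 = 1.527 mm.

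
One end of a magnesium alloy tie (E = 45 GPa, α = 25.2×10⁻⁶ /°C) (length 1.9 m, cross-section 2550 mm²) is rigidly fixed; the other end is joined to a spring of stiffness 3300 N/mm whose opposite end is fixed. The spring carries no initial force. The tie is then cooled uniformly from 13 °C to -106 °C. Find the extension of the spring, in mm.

δ ≈ 5.4 mm

The unrestrained thermal change is αΔT L = 25.2×10⁻⁶ × 119 × 1900 = 5.698 mm.
With a force P in the spring, the elastic change of the tie is PL/(AE) and that of the spring is P/k; compatibility requires their sum to equal δ_free.
P [ L/(AE) + 1/k ] = δ_free → P [ 1900/(2550×45×10³) + 1/(3300) ] = 5.698.
P = 5.698 / 0.0003196 = 17830 N.
Spring extension = P/k = 17830/(3300) = 5.403 mm.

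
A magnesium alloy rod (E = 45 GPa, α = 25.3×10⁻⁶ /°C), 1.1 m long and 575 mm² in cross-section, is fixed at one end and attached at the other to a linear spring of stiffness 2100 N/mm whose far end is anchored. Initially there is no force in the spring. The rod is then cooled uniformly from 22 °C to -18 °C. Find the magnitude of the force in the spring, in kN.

Free thermal contraction: δ_free = αΔT L = 25.3×10⁻⁶ × 40 × 1100 = 1.113 mm.
With a force P in the spring, the elastic change of the rod is PL/(AE) and that of the spring is P/k; compatibility requires their sum to equal δ_free.
P [ L/(AE) + 1/k ] = δ_free → P [ 1100/(575×45×10³) + 1/(2100) ] = 1.113.
P = 1.113 / 0.0005187 = 2146 N.

P ≈ 2.15 kN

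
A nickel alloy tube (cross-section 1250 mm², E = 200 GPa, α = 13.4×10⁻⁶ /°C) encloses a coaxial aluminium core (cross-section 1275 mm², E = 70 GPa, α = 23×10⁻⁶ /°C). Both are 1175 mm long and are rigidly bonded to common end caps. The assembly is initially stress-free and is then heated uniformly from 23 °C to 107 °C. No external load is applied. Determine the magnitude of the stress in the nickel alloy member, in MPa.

σ ≈ 42.4 MPa (tensile)

Equilibrium of a rigid end plate with no external load gives equal and opposite internal forces ±P in the two members. Since α_{aluminium} > α_{nickel alloy}, heating drives the aluminium into compression and the nickel alloy into tension.
Equating the net (thermal + elastic) strains gives |α₁ − α₂|·ΔT = P·[1/(A₁E₁) + 1/(A₂E₂)].
|α₁ − α₂|·ΔT = 9.6×10⁻⁶ × 84 = 0.0008064.
1/(A₁E₁) + 1/(A₂E₂) = 1/(1250×200×10³) + 1/(1275×70×10³) = 1.52×10⁻⁸ N⁻¹.
P = 0.0008064 / 1.52×10⁻⁸ = 53040 N = 53.04 kN.
σ_{nickel alloy} = P/A₁ = 53040/1250 = 42.43 MPa, tensile.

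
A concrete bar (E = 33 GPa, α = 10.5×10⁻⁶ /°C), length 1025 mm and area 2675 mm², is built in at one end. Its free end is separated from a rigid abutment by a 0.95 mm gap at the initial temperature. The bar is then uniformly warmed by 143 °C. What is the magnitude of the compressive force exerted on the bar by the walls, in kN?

P ≈ 50.7 kN

If the wall were absent the bar would grow by αΔT L = 10.5×10⁻⁶ × 143 × 1025 = 1.539 mm.
After closing the 0.95 mm clearance, 1.539 − 0.95 = 0.589 mm of expansion remains to be suppressed by the wall.
So σ = E(δ_free − g)/L = 33×10³ × 0.589/1025 = 18.96 MPa.
P = σA = 18.96 × 2675 = 50.73 kN.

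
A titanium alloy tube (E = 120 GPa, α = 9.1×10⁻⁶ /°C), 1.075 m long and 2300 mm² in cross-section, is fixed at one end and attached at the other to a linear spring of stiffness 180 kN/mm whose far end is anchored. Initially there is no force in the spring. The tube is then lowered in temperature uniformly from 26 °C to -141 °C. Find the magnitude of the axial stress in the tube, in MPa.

Free thermal contraction: δ_free = αΔT L = 9.1×10⁻⁶ × 167 × 1075 = 1.634 mm.
With a force P in the spring, the elastic change of the tube is PL/(AE) and that of the spring is P/k; compatibility requires their sum to equal δ_free.
So P = δ_free / [L/(AE) + 1/k] = 1.634 / [ 1075/(2300×120×10³) + 1/(180×10³) ].
P = 1.634 / 9.45×10⁻⁶ = 172900 N.
σ = P/A = 172900/2300 = 75.16 MPa.

σ ≈ 75.2 MPa (tensile)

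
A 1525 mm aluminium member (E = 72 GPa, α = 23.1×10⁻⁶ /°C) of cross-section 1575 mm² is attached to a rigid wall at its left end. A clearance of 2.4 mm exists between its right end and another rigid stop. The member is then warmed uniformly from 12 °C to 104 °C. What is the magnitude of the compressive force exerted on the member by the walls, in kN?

P ≈ 62.5 kN

Free thermal elongation = αΔT L = 23.1×10⁻⁶ × 92 × 1525 = 3.241 mm.
This exceeds the 2.4 mm gap, so the wall pushes back. The portion of expansion that must be recovered elastically is δ_free − gap = 3.241 − 2.4 = 0.8409 mm.
That suppressed elongation corresponds to σ = E·Δ/L = 72×10³ × 0.8409/1525 = 39.7 MPa.
P = σA = 39.7 × 1575 = 62.53 kN.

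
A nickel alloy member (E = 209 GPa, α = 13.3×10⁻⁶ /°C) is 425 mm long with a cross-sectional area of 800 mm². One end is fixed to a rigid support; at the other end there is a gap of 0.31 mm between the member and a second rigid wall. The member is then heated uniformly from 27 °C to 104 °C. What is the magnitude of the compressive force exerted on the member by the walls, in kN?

If the wall were absent the member would grow by αΔT L = 13.3×10⁻⁶ × 77 × 425 = 0.4352 mm.
This exceeds the 0.31 mm gap, so the wall pushes back. The portion of expansion that must be recovered elastically is δ_free − gap = 0.4352 − 0.31 = 0.1252 mm.
That suppressed elongation corresponds to σ = E·Δ/L = 209×10³ × 0.1252/425 = 61.59 MPa.
P = σA = 61.59 × 800 = 49.27 kN.

P ≈ 49.3 kN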